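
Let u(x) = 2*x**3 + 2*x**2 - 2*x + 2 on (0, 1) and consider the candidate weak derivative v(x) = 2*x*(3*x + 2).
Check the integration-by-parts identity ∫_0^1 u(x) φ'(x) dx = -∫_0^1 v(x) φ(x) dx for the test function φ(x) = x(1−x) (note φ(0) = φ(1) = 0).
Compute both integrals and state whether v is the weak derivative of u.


LHS = -3/10, RHS = -19/30. No, v is not the weak derivative of u.

u(x) = 2*x**3 + 2*x**2 - 2*x + 2, classical derivative u'(x) = 6*x**2 + 4*x - 2.
φ(x) = x(1−x), so φ'(x) = 1 - 2*x.
Note φ(0) = φ(1) = 0, so the boundary term u·φ vanishes.
LHS = ∫_0^1 u(x) φ'(x) dx = ∫_0^1 (-4*x^4 - 2*x^3 + 6*x^2 - 6*x + 2) dx. Term by term:
  ∫_0^1 -4*x^4 dx = -4/5;  ∫_0^1 -2*x^3 dx = -1/2;  ∫_0^1 6*x^2 dx = 2;
  ∫_0^1 -6*x dx = -3;  ∫_0^1 2 dx = 2.
Sum: -4/5 − 1/2 + 2 − 3 + 2 = -3/10.
So LHS = -3/10.
∫_0^1 v(x) φ(x) dx = ∫_0^1 (-6*x^4 + 2*x^3 + 4*x^2) dx. Term by term:
  ∫_0^1 -6*x^4 dx = -6/5;  ∫_0^1 2*x^3 dx = 1/2;  ∫_0^1 4*x^2 dx = 4/3.
Sum: -6/5 + 1/2 + 4/3 = 19/30.
So RHS = -∫_0^1 v(x) φ(x) dx = -19/30.
LHS − RHS = 1/3 ≠ 0, so the identity fails.
(For a valid weak derivative the identity must hold for EVERY test function, in particular this one. The failure shows v is NOT the weak derivative of u.)
Correct weak derivative would be u'(x) = 6*x**2 + 4*x - 2.


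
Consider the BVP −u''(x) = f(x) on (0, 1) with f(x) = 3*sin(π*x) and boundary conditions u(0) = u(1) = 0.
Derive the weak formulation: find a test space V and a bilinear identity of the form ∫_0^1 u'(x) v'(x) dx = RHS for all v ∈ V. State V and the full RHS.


V = H^1_0(0, 1) (so v(0) = v(1) = 0); weak form: ∫_0^1 u'v' dx = ∫_0^1 (3*sin(π*x)) v dx for all v ∈ V.

Multiply both sides by a test function v and integrate from 0 to 1:
  ∫_0^1 −u''(x) v(x) dx = ∫_0^1 f(x) v(x) dx.
Integrate the LHS by parts once:
  ∫_0^1 −u'' v dx = −[u'(x) v(x)]_0^1 + ∫_0^1 u'(x) v'(x) dx.
Thus ∫_0^1 u'(x) v'(x) dx = ∫_0^1 f(x) v(x) dx + [u'(x) v(x)]_0^1.
Choose V so that boundary terms are either known or forced to vanish.
u is Dirichlet: u(0) = u(1) = 0. Let V = H^1_0(0, 1); then v(0) = v(1) = 0, and [u' v]_0^1 = 0.
Weak formulation: find u (satisfying any essential BC) such that ∫_0^1 u'(x) v'(x) dx = ∫_0^1 f v dx for all v ∈ V.
Substituting f(x) = 3*sin(π*x), the right-hand side is ∫_0^1 (3*sin(π*x)) v dx.


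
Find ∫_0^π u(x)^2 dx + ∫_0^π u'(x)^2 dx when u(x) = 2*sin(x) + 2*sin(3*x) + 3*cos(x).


||u||_{H^1(0,π)}^2 = 33*π

u'(x) = -3*sin(x) + 2*cos(x) + 6*cos(3*x).
Expand u² and (u')² and integrate term by term on (0, π), using: for integers n ≥ 1, ∫_0^π sin²(nx) dx = ∫_0^π cos²(nx) dx = π/2; for n ≠ n', ∫_0^π sin(nx)sin(n'x) dx = ∫_0^π cos(nx)cos(n'x) dx = 0; and by product-to-sum, ∫_0^π sin(nx)cos(n'x) dx = ½∫_0^π [sin((n+n')x) + sin((n−n')x)] dx, which is 0 when n+n' is even and 2n/(n²−n'²) when n+n' is odd (it need not vanish on (0, π)).
  u² squared terms: (2)²·∫sin(x)² dx = 4·π/2 = 2*π;  (2)²·∫sin(3x)² dx = 4·π/2 = 2*π;  (3)²·∫cos(x)² dx = 9·π/2 = 9*π/2.
  u² cross terms: 2·(2)·(2)·∫sin(x)·sin(3x) dx = 8·(0) = 0;  2·(2)·(3)·∫sin(x)·cos(x) dx = 12·(0) = 0;  2·(2)·(3)·∫sin(3x)·cos(x) dx = 12·(0) = 0.
  So ∫_0^π u² dx = 2*π + 2*π + 9*π/2 + 0 + 0 + 0 = 17*π/2.
  (u')² squared terms: (-3)²·∫sin(x)² dx = 9·π/2 = 9*π/2;  (2)²·∫cos(x)² dx = 4·π/2 = 2*π;  (6)²·∫cos(3x)² dx = 36·π/2 = 18*π.
  (u')² cross terms: 2·(-3)·(2)·∫sin(x)·cos(x) dx = -12·(0) = 0;  2·(-3)·(6)·∫sin(x)·cos(3x) dx = -36·(0) = 0;  2·(2)·(6)·∫cos(x)·cos(3x) dx = 24·(0) = 0.
  So ∫_0^π (u')² dx = 9*π/2 + 2*π + 18*π + 0 + 0 + 0 = 49*π/2.
||u||_{H^1}^2 = (17*π/2) + (49*π/2) = 33*π.


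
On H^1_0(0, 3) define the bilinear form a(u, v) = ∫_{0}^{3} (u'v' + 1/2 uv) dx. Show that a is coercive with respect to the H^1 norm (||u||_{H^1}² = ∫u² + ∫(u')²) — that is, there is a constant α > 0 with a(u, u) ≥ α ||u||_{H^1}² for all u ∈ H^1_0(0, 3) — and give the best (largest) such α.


α = (9/2 + π^2)/(9 + π^2)

Coercivity of a(·,·) on H^1_0(0, 3) means a(u, u) ≥ α ||u||_{H^1}² for every u ∈ H^1_0.
The interval has length L = 3, and Poincaré/coercivity depend only on L. Here a(u, u) = ∫(u')² + (1/2)·∫u².
Here 0 < c = 1/2 < 1. The condition a(u,u) ≥ α||u||_{H^1}² reads (1−α)∫(u')² ≥ (α−c)∫u². Any admissible α is ≤ 1 (rapidly oscillating u have ∫u²/∫(u')² → 0), and α = 1 would force 0 ≥ (1−c)∫u², impossible since c < 1; so 1−α > 0. By the sharp Poincaré inequality on H^1_0 of an interval of length L, ∫(u')² ≥ (π/L)²∫u² with equality for the first sine mode sin(π(x−x₀)/L) (x₀ the left endpoint), so the inequality holds for all u iff (1−α)(π/L)² ≥ α − c, i.e. α ≤ ((π/L)² + c)/((π/L)² + 1) = (1 + c(L/π)²)/(1 + (L/π)²). With (π/L)² = π^2/9 and c = 1/2, the largest admissible constant is α = ((π/L)² + c)/((π/L)² + 1).
Simplifying, α = (9/2 + π^2)/(9 + π^2).


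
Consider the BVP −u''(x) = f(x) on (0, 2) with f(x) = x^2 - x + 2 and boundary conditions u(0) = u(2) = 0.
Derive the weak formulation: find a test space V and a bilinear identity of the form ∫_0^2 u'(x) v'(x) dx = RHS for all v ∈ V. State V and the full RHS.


V = H^1_0(0, 2) (so v(0) = v(2) = 0); weak form: ∫_0^2 u'v' dx = ∫_0^2 (x^2 - x + 2) v dx for all v ∈ V.

Multiply both sides by a test function v and integrate from 0 to 2:
  ∫_0^2 −u''(x) v(x) dx = ∫_0^2 f(x) v(x) dx.
Integrate the LHS by parts once:
  ∫_0^2 −u'' v dx = −[u'(x) v(x)]_0^2 + ∫_0^2 u'(x) v'(x) dx.
Thus ∫_0^2 u'(x) v'(x) dx = ∫_0^2 f(x) v(x) dx + [u'(x) v(x)]_0^2.
Choose V so that boundary terms are either known or forced to vanish.
u is Dirichlet: u(0) = u(2) = 0. Let V = H^1_0(0, 2); then v(0) = v(2) = 0, and [u' v]_0^2 = 0.
Weak formulation: find u (satisfying any essential BC) such that ∫_0^2 u'(x) v'(x) dx = ∫_0^2 f v dx for all v ∈ V.
Substituting f(x) = x^2 - x + 2, the right-hand side is ∫_0^2 (x^2 - x + 2) v dx.


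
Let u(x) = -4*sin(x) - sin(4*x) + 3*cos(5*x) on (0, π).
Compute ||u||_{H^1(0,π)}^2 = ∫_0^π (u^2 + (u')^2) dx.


||u||_{H^1(0,π)}^2 = 416/3 + 283*π/2

u'(x) = -15*sin(5*x) - 4*cos(x) - 4*cos(4*x).
Expand u² and (u')² and integrate term by term on (0, π), using: for integers n ≥ 1, ∫_0^π sin²(nx) dx = ∫_0^π cos²(nx) dx = π/2; for n ≠ n', ∫_0^π sin(nx)sin(n'x) dx = ∫_0^π cos(nx)cos(n'x) dx = 0; and by product-to-sum, ∫_0^π sin(nx)cos(n'x) dx = ½∫_0^π [sin((n+n')x) + sin((n−n')x)] dx, which is 0 when n+n' is even and 2n/(n²−n'²) when n+n' is odd (it need not vanish on (0, π)).
  u² squared terms: (-1)²·∫sin(4x)² dx = 1·π/2 = π/2;  (-4)²·∫sin(x)² dx = 16·π/2 = 8*π;  (3)²·∫cos(5x)² dx = 9·π/2 = 9*π/2.
  u² cross terms: 2·(-1)·(-4)·∫sin(4x)·sin(x) dx = 8·(0) = 0;  2·(-1)·(3)·∫sin(4x)·cos(5x) dx = -6·(-8/9) = 16/3;  2·(-4)·(3)·∫sin(x)·cos(5x) dx = -24·(0) = 0.
  So ∫_0^π u² dx = π/2 + 8*π + 9*π/2 + 0 + 16/3 + 0 = 16/3 + 13*π.
  (u')² squared terms: (-15)²·∫sin(5x)² dx = 225·π/2 = 225*π/2;  (-4)²·∫cos(x)² dx = 16·π/2 = 8*π;  (-4)²·∫cos(4x)² dx = 16·π/2 = 8*π.
  (u')² cross terms: 2·(-15)·(-4)·∫sin(5x)·cos(x) dx = 120·(0) = 0;  2·(-15)·(-4)·∫sin(5x)·cos(4x) dx = 120·(10/9) = 400/3;  2·(-4)·(-4)·∫cos(x)·cos(4x) dx = 32·(0) = 0.
  So ∫_0^π (u')² dx = 225*π/2 + 8*π + 8*π + 0 + 400/3 + 0 = 400/3 + 257*π/2.
||u||_{H^1}^2 = (16/3 + 13*π) + (400/3 + 257*π/2) = 416/3 + 283*π/2.


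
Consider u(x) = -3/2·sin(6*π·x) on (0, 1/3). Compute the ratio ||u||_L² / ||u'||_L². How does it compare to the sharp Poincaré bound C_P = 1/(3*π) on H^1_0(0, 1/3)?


||u||_L² / ||u'||_L² = 1/(6*π) < C_P = 1/(3*π).

u(x) = -3/2·sin(6*π·x), so u'(x) = -9*π*cos(6*π*x).
Writing u(x) = A·sin(kπx/L) with A = -3/2 and k = 2, use ∫_0^L sin²(kπx/L) dx = L/2 and ∫_0^L cos²(kπx/L) dx = L/2.
u² = 9/4·sin²(6*π·x) and (u')² = 81*π^2·cos²(6*π·x), and each of sin², cos² integrates to L/2 = 1/6 over (0, 1/3).
∫_0^1/3 u² dx = 3/8, so ||u||_L² = sqrt(6)/4.
∫_0^1/3 (u')² dx = 27*π^2/2, so ||u'||_L² = 3*sqrt(6)*π/2.
Ratio ||u||_L² / ||u'||_L² = 1/(6*π).
Sharp Poincaré constant on H^1_0(0, 1/3) is C_P = L/π = 1/(3*π), achieved by sin(3*π·x).
This is the k = 2 harmonic; the ratio L/(kπ) is strictly less than C_P = L/π, consistent with the sharp inequality ||u||_L² ≤ C_P ||u'||_L².


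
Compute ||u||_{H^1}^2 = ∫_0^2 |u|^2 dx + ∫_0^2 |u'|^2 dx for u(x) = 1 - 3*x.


||u||_{H^1}^2 = 32

The H^1 norm (squared) on an interval (0, L) is
  ||u||_{H^1}^2 = ∫_0^L u(x)^2 dx + ∫_0^L u'(x)^2 dx.
Compute u'(x) = -3.
Then u(x)^2 = 9*x**2 - 6*x + 1 and u'(x)^2 = 9.
Integrate each monomial from 0 to 2 using ∫_0^2 c·x^n dx = c·2^(n+1)/(n+1):
  ∫_0^2 u(x)^2 dx = ∫_0^2 (9*x^2 - 6*x + 1) dx. Term by term:
    ∫_0^2 9*x^2 dx = 24;  ∫_0^2 -6*x dx = -12;  ∫_0^2 1 dx = 2.
  Sum: 24 − 12 + 2 = 14.
  ∫_0^2 u'(x)^2 dx = ∫_0^2 (9) dx. Term by term:
    ∫_0^2 9 dx = 18.
Adding: ||u||_{H^1}^2 = 14 + 18 = 32.


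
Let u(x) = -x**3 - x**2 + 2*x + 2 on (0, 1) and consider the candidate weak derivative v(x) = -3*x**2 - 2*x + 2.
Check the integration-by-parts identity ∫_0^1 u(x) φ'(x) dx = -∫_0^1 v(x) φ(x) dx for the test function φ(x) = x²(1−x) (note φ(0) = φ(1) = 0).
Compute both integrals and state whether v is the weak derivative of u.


LHS = 1/30, RHS = 1/30. Yes, v = u' weakly.

u(x) = -x**3 - x**2 + 2*x + 2, classical derivative u'(x) = -3*x**2 - 2*x + 2.
φ(x) = x²(1−x), so φ'(x) = x*(2 - 3*x).
Note φ(0) = φ(1) = 0, so the boundary term u·φ vanishes.
LHS = ∫_0^1 u(x) φ'(x) dx = ∫_0^1 (3*x^5 + x^4 - 8*x^3 - 2*x^2 + 4*x) dx. Term by term:
  ∫_0^1 3*x^5 dx = 1/2;  ∫_0^1 x^4 dx = 1/5;  ∫_0^1 -8*x^3 dx = -2;
  ∫_0^1 -2*x^2 dx = -2/3;  ∫_0^1 4*x dx = 2.
Sum: 1/2 + 1/5 − 2 − 2/3 + 2 = 1/30.
So LHS = 1/30.
∫_0^1 v(x) φ(x) dx = ∫_0^1 (3*x^5 - x^4 - 4*x^3 + 2*x^2) dx. Term by term:
  ∫_0^1 3*x^5 dx = 1/2;  ∫_0^1 -x^4 dx = -1/5;  ∫_0^1 -4*x^3 dx = -1;
  ∫_0^1 2*x^2 dx = 2/3.
Sum: 1/2 − 1/5 − 1 + 2/3 = -1/30.
So RHS = -∫_0^1 v(x) φ(x) dx = 1/30.
LHS = RHS, so the identity holds for this test φ.
Moreover u is smooth here and v(x) = u'(x) = -3*x**2 - 2*x + 2 pointwise, so the identity holds for every test function. Hence v is the weak derivative of u.


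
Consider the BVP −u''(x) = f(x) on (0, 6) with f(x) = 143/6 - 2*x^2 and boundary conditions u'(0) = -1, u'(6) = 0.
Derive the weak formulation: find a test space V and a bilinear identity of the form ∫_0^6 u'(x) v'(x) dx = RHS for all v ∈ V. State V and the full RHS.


V = H^1(0, 6) (v unrestricted at boundary; u is determined up to an additive constant); weak form: ∫_0^6 u'v' dx = ∫_0^6 (143/6 - 2*x^2) v dx + v(0) for all v ∈ V.

Multiply both sides by a test function v and integrate from 0 to 6:
  ∫_0^6 −u''(x) v(x) dx = ∫_0^6 f(x) v(x) dx.
Integrate the LHS by parts once:
  ∫_0^6 −u'' v dx = −[u'(x) v(x)]_0^6 + ∫_0^6 u'(x) v'(x) dx.
Thus ∫_0^6 u'(x) v'(x) dx = ∫_0^6 f(x) v(x) dx + [u'(x) v(x)]_0^6.
Choose V so that boundary terms are either known or forced to vanish.
u has inhomogeneous Neumann u'(0) = -1, u'(6) = 0. [u' v]_0^6 = (0)·v(6) − (-1)·v(0) = v(0). Take V = H^1(0, 6); boundary term becomes part of RHS.
Weak formulation: find u (satisfying any essential BC) such that ∫_0^6 u'(x) v'(x) dx = ∫_0^6 f v dx + v(0) for all v ∈ V (Neumann data are natural BCs: they enter the RHS as boundary terms).
Substituting f(x) = 143/6 - 2*x^2, the right-hand side is ∫_0^6 (143/6 - 2*x^2) v dx + v(0).
Compatibility check (pure Neumann): taking v ≡ 1 ∈ V gives 0 = ∫_0^6 f dx + (0) − (-1), i.e. ∫_0^6 f dx must equal u'(0) − u'(6) = -1. Indeed ∫_0^6 (143/6 - 2*x^2) dx = -1, so the data are compatible. The solution is then unique only up to an additive constant (fix it e.g. by requiring ∫_0^6 u dx = 0).


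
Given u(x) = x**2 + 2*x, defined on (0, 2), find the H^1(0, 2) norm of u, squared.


||u||_{H^1}^2 = 1016/15

The H^1 norm (squared) on an interval (0, L) is
  ||u||_{H^1}^2 = ∫_0^L u(x)^2 dx + ∫_0^L u'(x)^2 dx.
Compute u'(x) = 2*x + 2.
Then u(x)^2 = x**4 + 4*x**3 + 4*x**2 and u'(x)^2 = 4*x**2 + 8*x + 4.
Integrate each monomial from 0 to 2 using ∫_0^2 c·x^n dx = c·2^(n+1)/(n+1):
  ∫_0^2 u(x)^2 dx = ∫_0^2 (x^4 + 4*x^3 + 4*x^2) dx. Term by term:
    ∫_0^2 x^4 dx = 32/5;  ∫_0^2 4*x^3 dx = 16;  ∫_0^2 4*x^2 dx = 32/3.
  Sum: 32/5 + 16 + 32/3 = 496/15.
  ∫_0^2 u'(x)^2 dx = ∫_0^2 (4*x^2 + 8*x + 4) dx. Term by term:
    ∫_0^2 4*x^2 dx = 32/3;  ∫_0^2 8*x dx = 16;  ∫_0^2 4 dx = 8.
  Sum: 32/3 + 16 + 8 = 104/3.
Adding: ||u||_{H^1}^2 = 496/15 + 104/3 = 1016/15.


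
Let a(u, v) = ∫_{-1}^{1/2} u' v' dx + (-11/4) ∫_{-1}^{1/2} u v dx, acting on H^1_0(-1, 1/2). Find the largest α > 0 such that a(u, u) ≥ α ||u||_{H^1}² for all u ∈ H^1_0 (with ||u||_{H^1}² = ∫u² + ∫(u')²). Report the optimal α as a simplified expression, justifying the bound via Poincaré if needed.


α = (-99 + 16*π^2)/(4*(9 + 4*π^2))

Coercivity of a(·,·) on H^1_0(-1, 1/2) means a(u, u) ≥ α ||u||_{H^1}² for every u ∈ H^1_0.
The interval has length L = 3/2, and Poincaré/coercivity depend only on L. Here a(u, u) = ∫(u')² + (-11/4)·∫u².
Here c = -11/4 < 0 with |c| < (π/L)² = 4*π^2/9, so coercivity still holds. The condition a(u,u) ≥ α||u||_{H^1}² reads (1−α)∫(u')² ≥ (α−c)∫u². Any admissible α is ≤ 1 (rapidly oscillating u have ∫u²/∫(u')² → 0), and α = 1 would force 0 ≥ (1−c)∫u², impossible since c < 1; so 1−α > 0. By the sharp Poincaré inequality on H^1_0 of an interval of length L, ∫(u')² ≥ (π/L)²∫u² with equality for the first sine mode sin(π(x−x₀)/L) (x₀ the left endpoint), so the inequality holds for all u iff (1−α)(π/L)² ≥ α − c, i.e. α ≤ ((π/L)² + c)/((π/L)² + 1) = (1 + c(L/π)²)/(1 + (L/π)²). (Direct route, valid since c ≤ 0: Poincaré gives c∫u² ≥ c(L/π)²∫(u')², so a(u,u) ≥ (1 + c(L/π)²)∫(u')², while ||u||_{H^1}² ≤ (1 + (L/π)²)∫(u')²; dividing yields the same α.) With (π/L)² = 4*π^2/9 and c = -11/4, the largest admissible constant is α = ((π/L)² + c)/((π/L)² + 1).
Simplifying, α = (-99 + 16*π^2)/(4*(9 + 4*π^2)).


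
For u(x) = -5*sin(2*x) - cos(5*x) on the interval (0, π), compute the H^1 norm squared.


||u||_{H^1(0,π)}^2 = -1040/21 + 151*π/2

u'(x) = 5*sin(5*x) - 10*cos(2*x).
Expand u² and (u')² and integrate term by term on (0, π), using: for integers n ≥ 1, ∫_0^π sin²(nx) dx = ∫_0^π cos²(nx) dx = π/2; for n ≠ n', ∫_0^π sin(nx)sin(n'x) dx = ∫_0^π cos(nx)cos(n'x) dx = 0; and by product-to-sum, ∫_0^π sin(nx)cos(n'x) dx = ½∫_0^π [sin((n+n')x) + sin((n−n')x)] dx, which is 0 when n+n' is even and 2n/(n²−n'²) when n+n' is odd (it need not vanish on (0, π)).
  u² squared terms: (-1)²·∫cos(5x)² dx = 1·π/2 = π/2;  (-5)²·∫sin(2x)² dx = 25·π/2 = 25*π/2.
  u² cross terms: 2·(-1)·(-5)·∫cos(5x)·sin(2x) dx = 10·(-4/21) = -40/21.
  So ∫_0^π u² dx = π/2 + 25*π/2 − 40/21 = -40/21 + 13*π.
  (u')² squared terms: (-10)²·∫cos(2x)² dx = 100·π/2 = 50*π;  (5)²·∫sin(5x)² dx = 25·π/2 = 25*π/2.
  (u')² cross terms: 2·(-10)·(5)·∫cos(2x)·sin(5x) dx = -100·(10/21) = -1000/21.
  So ∫_0^π (u')² dx = 50*π + 25*π/2 − 1000/21 = -1000/21 + 125*π/2.
||u||_{H^1}^2 = (-40/21 + 13*π) + (-1000/21 + 125*π/2) = -1040/21 + 151*π/2.


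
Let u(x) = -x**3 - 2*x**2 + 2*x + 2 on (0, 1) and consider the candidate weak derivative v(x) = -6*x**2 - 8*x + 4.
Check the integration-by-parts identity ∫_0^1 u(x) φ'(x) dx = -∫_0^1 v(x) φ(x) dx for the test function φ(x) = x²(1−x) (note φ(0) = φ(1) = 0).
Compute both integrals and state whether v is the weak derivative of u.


LHS = 2/15, RHS = 4/15. No, v is not the weak derivative of u.

u(x) = -x**3 - 2*x**2 + 2*x + 2, classical derivative u'(x) = -3*x**2 - 4*x + 2.
φ(x) = x²(1−x), so φ'(x) = x*(2 - 3*x).
Note φ(0) = φ(1) = 0, so the boundary term u·φ vanishes.
LHS = ∫_0^1 u(x) φ'(x) dx = ∫_0^1 (3*x^5 + 4*x^4 - 10*x^3 - 2*x^2 + 4*x) dx. Term by term:
  ∫_0^1 3*x^5 dx = 1/2;  ∫_0^1 4*x^4 dx = 4/5;  ∫_0^1 -10*x^3 dx = -5/2;
  ∫_0^1 -2*x^2 dx = -2/3;  ∫_0^1 4*x dx = 2.
Sum: 1/2 + 4/5 − 5/2 − 2/3 + 2 = 2/15.
So LHS = 2/15.
∫_0^1 v(x) φ(x) dx = ∫_0^1 (6*x^5 + 2*x^4 - 12*x^3 + 4*x^2) dx. Term by term:
  ∫_0^1 6*x^5 dx = 1;  ∫_0^1 2*x^4 dx = 2/5;  ∫_0^1 -12*x^3 dx = -3;
  ∫_0^1 4*x^2 dx = 4/3.
Sum: 1 + 2/5 − 3 + 4/3 = -4/15.
So RHS = -∫_0^1 v(x) φ(x) dx = 4/15.
LHS − RHS = -2/15 ≠ 0, so the identity fails.
(For a valid weak derivative the identity must hold for EVERY test function, in particular this one. The failure shows v is NOT the weak derivative of u.)
Correct weak derivative would be u'(x) = -3*x**2 - 4*x + 2.


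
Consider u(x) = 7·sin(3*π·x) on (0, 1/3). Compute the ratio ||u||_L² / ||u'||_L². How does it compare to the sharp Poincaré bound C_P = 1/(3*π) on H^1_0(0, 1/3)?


||u||_L² / ||u'||_L² = 1/(3*π) = C_P.

u(x) = 7·sin(3*π·x), so u'(x) = 21*π*cos(3*π*x).
Writing u(x) = A·sin(kπx/L) with A = 7 and k = 1, use ∫_0^L sin²(kπx/L) dx = L/2 and ∫_0^L cos²(kπx/L) dx = L/2.
u² = 49·sin²(3*π·x) and (u')² = 441*π^2·cos²(3*π·x), and each of sin², cos² integrates to L/2 = 1/6 over (0, 1/3).
∫_0^1/3 u² dx = 49/6, so ||u||_L² = 7*sqrt(6)/6.
∫_0^1/3 (u')² dx = 147*π^2/2, so ||u'||_L² = 7*sqrt(6)*π/2.
Ratio ||u||_L² / ||u'||_L² = 1/(3*π).
Sharp Poincaré constant on H^1_0(0, 1/3) is C_P = L/π = 1/(3*π), achieved by sin(3*π·x).
This is the k = 1 eigenfunction (up to amplitude), so the ratio equals the sharp Poincaré constant exactly.


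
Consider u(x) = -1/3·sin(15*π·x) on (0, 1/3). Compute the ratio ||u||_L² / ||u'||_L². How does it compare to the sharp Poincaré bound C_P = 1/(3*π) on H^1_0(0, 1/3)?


||u||_L² / ||u'||_L² = 1/(15*π) < C_P = 1/(3*π).

u(x) = -1/3·sin(15*π·x), so u'(x) = -5*π*cos(15*π*x).
Writing u(x) = A·sin(kπx/L) with A = -1/3 and k = 5, use ∫_0^L sin²(kπx/L) dx = L/2 and ∫_0^L cos²(kπx/L) dx = L/2.
u² = 1/9·sin²(15*π·x) and (u')² = 25*π^2·cos²(15*π·x), and each of sin², cos² integrates to L/2 = 1/6 over (0, 1/3).
∫_0^1/3 u² dx = 1/54, so ||u||_L² = sqrt(6)/18.
∫_0^1/3 (u')² dx = 25*π^2/6, so ||u'||_L² = 5*sqrt(6)*π/6.
Ratio ||u||_L² / ||u'||_L² = 1/(15*π).
Sharp Poincaré constant on H^1_0(0, 1/3) is C_P = L/π = 1/(3*π), achieved by sin(3*π·x).
This is the k = 5 harmonic; the ratio L/(kπ) is strictly less than C_P = L/π, consistent with the sharp inequality ||u||_L² ≤ C_P ||u'||_L².


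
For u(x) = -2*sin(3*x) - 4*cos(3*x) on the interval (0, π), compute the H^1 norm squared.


||u||_{H^1(0,π)}^2 = 100*π

u'(x) = 12*sin(3*x) - 6*cos(3*x).
Expand u² and (u')² and integrate term by term on (0, π), using: for integers n ≥ 1, ∫_0^π sin²(nx) dx = ∫_0^π cos²(nx) dx = π/2; for n ≠ n', ∫_0^π sin(nx)sin(n'x) dx = ∫_0^π cos(nx)cos(n'x) dx = 0; and by product-to-sum, ∫_0^π sin(nx)cos(n'x) dx = ½∫_0^π [sin((n+n')x) + sin((n−n')x)] dx, which is 0 when n+n' is even and 2n/(n²−n'²) when n+n' is odd (it need not vanish on (0, π)).
  u² squared terms: (-4)²·∫cos(3x)² dx = 16·π/2 = 8*π;  (-2)²·∫sin(3x)² dx = 4·π/2 = 2*π.
  u² cross terms: 2·(-4)·(-2)·∫cos(3x)·sin(3x) dx = 16·(0) = 0.
  So ∫_0^π u² dx = 8*π + 2*π + 0 = 10*π.
  (u')² squared terms: (-6)²·∫cos(3x)² dx = 36·π/2 = 18*π;  (12)²·∫sin(3x)² dx = 144·π/2 = 72*π.
  (u')² cross terms: 2·(-6)·(12)·∫cos(3x)·sin(3x) dx = -144·(0) = 0.
  So ∫_0^π (u')² dx = 18*π + 72*π + 0 = 90*π.
||u||_{H^1}^2 = (10*π) + (90*π) = 100*π.


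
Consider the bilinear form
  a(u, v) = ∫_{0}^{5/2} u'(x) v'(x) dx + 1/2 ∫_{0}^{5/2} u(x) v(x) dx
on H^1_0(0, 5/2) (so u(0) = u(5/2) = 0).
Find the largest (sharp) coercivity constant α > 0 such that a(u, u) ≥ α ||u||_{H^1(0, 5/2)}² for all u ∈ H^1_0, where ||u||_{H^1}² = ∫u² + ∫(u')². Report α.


α = (25 + 8*π^2)/(2*(25 + 4*π^2))

Coercivity of a(·,·) on H^1_0(0, 5/2) means a(u, u) ≥ α ||u||_{H^1}² for every u ∈ H^1_0.
The interval has length L = 5/2, and Poincaré/coercivity depend only on L. Here a(u, u) = ∫(u')² + (1/2)·∫u².
Here 0 < c = 1/2 < 1. The condition a(u,u) ≥ α||u||_{H^1}² reads (1−α)∫(u')² ≥ (α−c)∫u². Any admissible α is ≤ 1 (rapidly oscillating u have ∫u²/∫(u')² → 0), and α = 1 would force 0 ≥ (1−c)∫u², impossible since c < 1; so 1−α > 0. By the sharp Poincaré inequality on H^1_0 of an interval of length L, ∫(u')² ≥ (π/L)²∫u² with equality for the first sine mode sin(π(x−x₀)/L) (x₀ the left endpoint), so the inequality holds for all u iff (1−α)(π/L)² ≥ α − c, i.e. α ≤ ((π/L)² + c)/((π/L)² + 1) = (1 + c(L/π)²)/(1 + (L/π)²). With (π/L)² = 4*π^2/25 and c = 1/2, the largest admissible constant is α = ((π/L)² + c)/((π/L)² + 1).
Simplifying, α = (25 + 8*π^2)/(2*(25 + 4*π^2)).


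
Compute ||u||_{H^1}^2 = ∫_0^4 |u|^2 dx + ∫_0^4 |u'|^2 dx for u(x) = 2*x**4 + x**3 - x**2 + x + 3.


||u||_{H^1}^2 = 102444584/315

The H^1 norm (squared) on an interval (0, L) is
  ||u||_{H^1}^2 = ∫_0^L u(x)^2 dx + ∫_0^L u'(x)^2 dx.
Compute u'(x) = 8*x**3 + 3*x**2 - 2*x + 1.
Then u(x)^2 = 4*x**8 + 4*x**7 - 3*x**6 + 2*x**5 + 15*x**4 + 4*x**3 - 5*x**2 + 6*x + 9 and u'(x)^2 = 64*x**6 + 48*x**5 - 23*x**4 + 4*x**3 + 10*x**2 - 4*x + 1.
Integrate each monomial from 0 to 4 using ∫_0^4 c·x^n dx = c·4^(n+1)/(n+1):
  ∫_0^4 u(x)^2 dx = ∫_0^4 (4*x^8 + 4*x^7 - 3*x^6 + 2*x^5 + 15*x^4 + 4*x^3 - 5*x^2 + 6*x + 9) dx. Term by term:
    ∫_0^4 4*x^8 dx = 1048576/9;  ∫_0^4 4*x^7 dx = 32768;  ∫_0^4 -3*x^6 dx = -49152/7;
    ∫_0^4 2*x^5 dx = 4096/3;  ∫_0^4 15*x^4 dx = 3072;  ∫_0^4 4*x^3 dx = 256;
    ∫_0^4 -5*x^2 dx = -320/3;  ∫_0^4 6*x dx = 48;  ∫_0^4 9 dx = 36.
  Sum: 1048576/9 + 32768 − 49152/7 + 4096/3 + 3072 + 256 − 320/3 + 48 + 36 = 9256300/63.
  ∫_0^4 u'(x)^2 dx = ∫_0^4 (64*x^6 + 48*x^5 - 23*x^4 + 4*x^3 + 10*x^2 - 4*x + 1) dx. Term by term:
    ∫_0^4 64*x^6 dx = 1048576/7;  ∫_0^4 48*x^5 dx = 32768;  ∫_0^4 -23*x^4 dx = -23552/5;
    ∫_0^4 4*x^3 dx = 256;  ∫_0^4 10*x^2 dx = 640/3;  ∫_0^4 -4*x dx = -32;
    ∫_0^4 1 dx = 4.
  Sum: 1048576/7 + 32768 − 23552/5 + 256 + 640/3 − 32 + 4 = 18721028/105.
Adding: ||u||_{H^1}^2 = 9256300/63 + 18721028/105 = 102444584/315.


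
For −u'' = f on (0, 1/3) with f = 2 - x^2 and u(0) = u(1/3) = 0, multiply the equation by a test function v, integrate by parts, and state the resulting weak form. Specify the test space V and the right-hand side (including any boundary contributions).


V = H^1_0(0, 1/3) (so v(0) = v(1/3) = 0); weak form: ∫_0^1/3 u'v' dx = ∫_0^1/3 (2 - x^2) v dx for all v ∈ V.

Multiply both sides by a test function v and integrate from 0 to 1/3:
  ∫_0^1/3 −u''(x) v(x) dx = ∫_0^1/3 f(x) v(x) dx.
Integrate the LHS by parts once:
  ∫_0^1/3 −u'' v dx = −[u'(x) v(x)]_0^1/3 + ∫_0^1/3 u'(x) v'(x) dx.
Thus ∫_0^1/3 u'(x) v'(x) dx = ∫_0^1/3 f(x) v(x) dx + [u'(x) v(x)]_0^1/3.
Choose V so that boundary terms are either known or forced to vanish.
u is Dirichlet: u(0) = u(1/3) = 0. Let V = H^1_0(0, 1/3); then v(0) = v(1/3) = 0, and [u' v]_0^1/3 = 0.
Weak formulation: find u (satisfying any essential BC) such that ∫_0^1/3 u'(x) v'(x) dx = ∫_0^1/3 f v dx for all v ∈ V.
Substituting f(x) = 2 - x^2, the right-hand side is ∫_0^1/3 (2 - x^2) v dx.


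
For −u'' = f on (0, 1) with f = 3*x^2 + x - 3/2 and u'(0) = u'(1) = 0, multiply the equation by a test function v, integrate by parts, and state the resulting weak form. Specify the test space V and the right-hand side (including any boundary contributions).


V = H^1(0, 1) (no boundary constraint on v; u is determined up to an additive constant); weak form: ∫_0^1 u'v' dx = ∫_0^1 (3*x^2 + x - 3/2) v dx for all v ∈ V.

Multiply both sides by a test function v and integrate from 0 to 1:
  ∫_0^1 −u''(x) v(x) dx = ∫_0^1 f(x) v(x) dx.
Integrate the LHS by parts once:
  ∫_0^1 −u'' v dx = −[u'(x) v(x)]_0^1 + ∫_0^1 u'(x) v'(x) dx.
Thus ∫_0^1 u'(x) v'(x) dx = ∫_0^1 f(x) v(x) dx + [u'(x) v(x)]_0^1.
Choose V so that boundary terms are either known or forced to vanish.
u has homogeneous Neumann: u'(0) = u'(1) = 0. So [u' v]_0^1 = 0·v(1) − 0·v(0) = 0 for any v; take V = H^1(0, 1).
Weak formulation: find u (satisfying any essential BC) such that ∫_0^1 u'(x) v'(x) dx = ∫_0^1 f v dx for all v ∈ V (homogeneous Neumann, so boundary terms vanish).
Substituting f(x) = 3*x^2 + x - 3/2, the right-hand side is ∫_0^1 (3*x^2 + x - 3/2) v dx.
Compatibility check (pure Neumann): taking v ≡ 1 ∈ V gives 0 = ∫_0^1 f dx + (0) − (0), i.e. ∫_0^1 f dx must equal u'(0) − u'(1) = 0. Indeed ∫_0^1 (3*x^2 + x - 3/2) dx = 0, so the data are compatible. The solution is then unique only up to an additive constant (fix it e.g. by requiring ∫_0^1 u dx = 0).


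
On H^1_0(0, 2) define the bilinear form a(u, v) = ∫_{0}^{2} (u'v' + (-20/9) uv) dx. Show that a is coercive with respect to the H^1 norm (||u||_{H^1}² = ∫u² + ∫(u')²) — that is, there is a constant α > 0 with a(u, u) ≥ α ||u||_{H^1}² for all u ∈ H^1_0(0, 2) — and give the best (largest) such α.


α = (-80/9 + π^2)/(4 + π^2)

Coercivity of a(·,·) on H^1_0(0, 2) means a(u, u) ≥ α ||u||_{H^1}² for every u ∈ H^1_0.
The interval has length L = 2, and Poincaré/coercivity depend only on L. Here a(u, u) = ∫(u')² + (-20/9)·∫u².
Here c = -20/9 < 0 with |c| < (π/L)² = π^2/4, so coercivity still holds. The condition a(u,u) ≥ α||u||_{H^1}² reads (1−α)∫(u')² ≥ (α−c)∫u². Any admissible α is ≤ 1 (rapidly oscillating u have ∫u²/∫(u')² → 0), and α = 1 would force 0 ≥ (1−c)∫u², impossible since c < 1; so 1−α > 0. By the sharp Poincaré inequality on H^1_0 of an interval of length L, ∫(u')² ≥ (π/L)²∫u² with equality for the first sine mode sin(π(x−x₀)/L) (x₀ the left endpoint), so the inequality holds for all u iff (1−α)(π/L)² ≥ α − c, i.e. α ≤ ((π/L)² + c)/((π/L)² + 1) = (1 + c(L/π)²)/(1 + (L/π)²). (Direct route, valid since c ≤ 0: Poincaré gives c∫u² ≥ c(L/π)²∫(u')², so a(u,u) ≥ (1 + c(L/π)²)∫(u')², while ||u||_{H^1}² ≤ (1 + (L/π)²)∫(u')²; dividing yields the same α.) With (π/L)² = π^2/4 and c = -20/9, the largest admissible constant is α = ((π/L)² + c)/((π/L)² + 1).
Simplifying, α = (-80/9 + π^2)/(4 + π^2).


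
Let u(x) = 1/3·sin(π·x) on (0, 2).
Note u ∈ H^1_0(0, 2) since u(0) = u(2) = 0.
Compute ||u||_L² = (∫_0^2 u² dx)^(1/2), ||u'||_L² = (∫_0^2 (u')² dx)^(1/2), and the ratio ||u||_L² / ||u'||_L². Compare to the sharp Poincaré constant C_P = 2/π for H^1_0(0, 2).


||u||_L² / ||u'||_L² = 1/π < C_P = 2/π.

u(x) = 1/3·sin(π·x), so u'(x) = π*cos(π*x)/3.
Writing u(x) = A·sin(kπx/L) with A = 1/3 and k = 2, use ∫_0^L sin²(kπx/L) dx = L/2 and ∫_0^L cos²(kπx/L) dx = L/2.
u² = 1/9·sin²(π·x) and (u')² = π^2/9·cos²(π·x), and each of sin², cos² integrates to L/2 = 1 over (0, 2).
∫_0^2 u² dx = 1/9, so ||u||_L² = 1/3.
∫_0^2 (u')² dx = π^2/9, so ||u'||_L² = π/3.
Ratio ||u||_L² / ||u'||_L² = 1/π.
Sharp Poincaré constant on H^1_0(0, 2) is C_P = L/π = 2/π, achieved by sin(π/2·x).
This is the k = 2 harmonic; the ratio L/(kπ) is strictly less than C_P = L/π, consistent with the sharp inequality ||u||_L² ≤ C_P ||u'||_L².


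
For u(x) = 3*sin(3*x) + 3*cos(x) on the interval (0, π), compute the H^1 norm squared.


||u||_{H^1(0,π)}^2 = 54*π

u'(x) = -3*sin(x) + 9*cos(3*x).
Expand u² and (u')² and integrate term by term on (0, π), using: for integers n ≥ 1, ∫_0^π sin²(nx) dx = ∫_0^π cos²(nx) dx = π/2; for n ≠ n', ∫_0^π sin(nx)sin(n'x) dx = ∫_0^π cos(nx)cos(n'x) dx = 0; and by product-to-sum, ∫_0^π sin(nx)cos(n'x) dx = ½∫_0^π [sin((n+n')x) + sin((n−n')x)] dx, which is 0 when n+n' is even and 2n/(n²−n'²) when n+n' is odd (it need not vanish on (0, π)).
  u² squared terms: (3)²·∫cos(x)² dx = 9·π/2 = 9*π/2;  (3)²·∫sin(3x)² dx = 9·π/2 = 9*π/2.
  u² cross terms: 2·(3)·(3)·∫cos(x)·sin(3x) dx = 18·(0) = 0.
  So ∫_0^π u² dx = 9*π/2 + 9*π/2 + 0 = 9*π.
  (u')² squared terms: (-3)²·∫sin(x)² dx = 9·π/2 = 9*π/2;  (9)²·∫cos(3x)² dx = 81·π/2 = 81*π/2.
  (u')² cross terms: 2·(-3)·(9)·∫sin(x)·cos(3x) dx = -54·(0) = 0.
  So ∫_0^π (u')² dx = 9*π/2 + 81*π/2 + 0 = 45*π.
||u||_{H^1}^2 = (9*π) + (45*π) = 54*π.


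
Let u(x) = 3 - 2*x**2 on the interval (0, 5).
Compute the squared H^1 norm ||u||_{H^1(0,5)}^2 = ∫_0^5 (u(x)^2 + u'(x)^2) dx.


||u||_{H^1}^2 = 8135/3

The H^1 norm (squared) on an interval (0, L) is
  ||u||_{H^1}^2 = ∫_0^L u(x)^2 dx + ∫_0^L u'(x)^2 dx.
Compute u'(x) = -4*x.
Then u(x)^2 = 4*x**4 - 12*x**2 + 9 and u'(x)^2 = 16*x**2.
Integrate each monomial from 0 to 5 using ∫_0^5 c·x^n dx = c·5^(n+1)/(n+1):
  ∫_0^5 u(x)^2 dx = ∫_0^5 (4*x^4 - 12*x^2 + 9) dx. Term by term:
    ∫_0^5 4*x^4 dx = 2500;  ∫_0^5 -12*x^2 dx = -500;  ∫_0^5 9 dx = 45.
  Sum: 2500 − 500 + 45 = 2045.
  ∫_0^5 u'(x)^2 dx = ∫_0^5 (16*x^2) dx. Term by term:
    ∫_0^5 16*x^2 dx = 2000/3.
Adding: ||u||_{H^1}^2 = 2045 + 2000/3 = 8135/3.


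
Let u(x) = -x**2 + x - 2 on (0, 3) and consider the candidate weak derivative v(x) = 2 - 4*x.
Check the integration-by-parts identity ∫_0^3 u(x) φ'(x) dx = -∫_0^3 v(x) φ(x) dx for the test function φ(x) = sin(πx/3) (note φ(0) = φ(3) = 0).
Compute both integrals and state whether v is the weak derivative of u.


LHS = 12/π, RHS = 24/π. No, v is not the weak derivative of u.

u(x) = -x**2 + x - 2, classical derivative u'(x) = 1 - 2*x.
φ(x) = sin(πx/3), so φ'(x) = π*cos(π*x/3)/3.
Note φ(0) = φ(3) = 0, so the boundary term u·φ vanishes.
LHS = ∫_0^3 u(x) φ'(x) dx = ∫_0^3 (-π*x^2*cos(π*x/3)/3 + π*x*cos(π*x/3)/3 - 2*π*cos(π*x/3)/3) dx. Term by term:
  ∫_0^3 -2*π*cos(π*x/3)/3 dx = 0;  ∫_0^3 -π*x^2*cos(π*x/3)/3 dx = 18/π;  ∫_0^3 π*x*cos(π*x/3)/3 dx = -6/π.
Sum: 0 + 18/π − 6/π = 12/π.
So LHS = 12/π.
∫_0^3 v(x) φ(x) dx = ∫_0^3 (-4*x*sin(π*x/3) + 2*sin(π*x/3)) dx. Term by term:
  ∫_0^3 2*sin(π*x/3) dx = 12/π;  ∫_0^3 -4*x*sin(π*x/3) dx = -36/π.
Sum: 12/π − 36/π = -24/π.
So RHS = -∫_0^3 v(x) φ(x) dx = 24/π.
LHS − RHS = -12/π ≠ 0, so the identity fails.
(For a valid weak derivative the identity must hold for EVERY test function, in particular this one. The failure shows v is NOT the weak derivative of u.)
Correct weak derivative would be u'(x) = 1 - 2*x.


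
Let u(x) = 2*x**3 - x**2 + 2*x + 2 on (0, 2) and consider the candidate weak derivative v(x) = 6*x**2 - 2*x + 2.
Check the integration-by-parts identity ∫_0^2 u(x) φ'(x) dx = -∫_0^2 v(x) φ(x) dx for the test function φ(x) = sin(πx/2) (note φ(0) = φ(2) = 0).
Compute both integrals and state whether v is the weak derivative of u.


LHS = -48/π + 192/π^3, RHS = -48/π + 192/π^3. Yes, v = u' weakly.

u(x) = 2*x**3 - x**2 + 2*x + 2, classical derivative u'(x) = 6*x**2 - 2*x + 2.
φ(x) = sin(πx/2), so φ'(x) = π*cos(π*x/2)/2.
Note φ(0) = φ(2) = 0, so the boundary term u·φ vanishes.
LHS = ∫_0^2 u(x) φ'(x) dx = ∫_0^2 (π*x^3*cos(π*x/2) - π*x^2*cos(π*x/2)/2 + π*x*cos(π*x/2) + π*cos(π*x/2)) dx. Term by term:
  ∫_0^2 π*cos(π*x/2) dx = 0;  ∫_0^2 π*x*cos(π*x/2) dx = -8/π;  ∫_0^2 π*x^3*cos(π*x/2) dx = -48/π + 192/π^3;
  ∫_0^2 -π*x^2*cos(π*x/2)/2 dx = 8/π.
Sum: 0 − 8/π + -48/π + 192/π^3 + 8/π = -48/π + 192/π^3.
So LHS = -48/π + 192/π^3.
∫_0^2 v(x) φ(x) dx = ∫_0^2 (6*x^2*sin(π*x/2) - 2*x*sin(π*x/2) + 2*sin(π*x/2)) dx. Term by term:
  ∫_0^2 2*sin(π*x/2) dx = 8/π;  ∫_0^2 -2*x*sin(π*x/2) dx = -8/π;  ∫_0^2 6*x^2*sin(π*x/2) dx = -192/π^3 + 48/π.
Sum: 8/π − 8/π + -192/π^3 + 48/π = -192/π^3 + 48/π.
So RHS = -∫_0^2 v(x) φ(x) dx = -48/π + 192/π^3.
LHS = RHS, so the identity holds for this test φ.
Moreover u is smooth here and v(x) = u'(x) = 6*x**2 - 2*x + 2 pointwise, so the identity holds for every test function. Hence v is the weak derivative of u.


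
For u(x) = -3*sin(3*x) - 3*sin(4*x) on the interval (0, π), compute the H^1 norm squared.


||u||_{H^1(0,π)}^2 = 243*π/2

u'(x) = -9*cos(3*x) - 12*cos(4*x).
Expand u² and (u')² and integrate term by term on (0, π), using: for integers n ≥ 1, ∫_0^π sin²(nx) dx = ∫_0^π cos²(nx) dx = π/2; for n ≠ n', ∫_0^π sin(nx)sin(n'x) dx = ∫_0^π cos(nx)cos(n'x) dx = 0; and by product-to-sum, ∫_0^π sin(nx)cos(n'x) dx = ½∫_0^π [sin((n+n')x) + sin((n−n')x)] dx, which is 0 when n+n' is even and 2n/(n²−n'²) when n+n' is odd (it need not vanish on (0, π)).
  u² squared terms: (-3)²·∫sin(3x)² dx = 9·π/2 = 9*π/2;  (-3)²·∫sin(4x)² dx = 9·π/2 = 9*π/2.
  u² cross terms: 2·(-3)·(-3)·∫sin(3x)·sin(4x) dx = 18·(0) = 0.
  So ∫_0^π u² dx = 9*π/2 + 9*π/2 + 0 = 9*π.
  (u')² squared terms: (-12)²·∫cos(4x)² dx = 144·π/2 = 72*π;  (-9)²·∫cos(3x)² dx = 81·π/2 = 81*π/2.
  (u')² cross terms: 2·(-12)·(-9)·∫cos(4x)·cos(3x) dx = 216·(0) = 0.
  So ∫_0^π (u')² dx = 72*π + 81*π/2 + 0 = 225*π/2.
||u||_{H^1}^2 = (9*π) + (225*π/2) = 243*π/2.


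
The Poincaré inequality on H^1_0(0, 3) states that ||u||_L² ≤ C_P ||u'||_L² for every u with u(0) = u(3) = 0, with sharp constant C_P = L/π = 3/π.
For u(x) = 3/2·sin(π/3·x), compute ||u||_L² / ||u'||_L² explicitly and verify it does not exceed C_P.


||u||_L² / ||u'||_L² = 3/π = C_P.

u(x) = 3/2·sin(π/3·x), so u'(x) = π*cos(π*x/3)/2.
Writing u(x) = A·sin(kπx/L) with A = 3/2 and k = 1, use ∫_0^L sin²(kπx/L) dx = L/2 and ∫_0^L cos²(kπx/L) dx = L/2.
u² = 9/4·sin²(π/3·x) and (u')² = π^2/4·cos²(π/3·x), and each of sin², cos² integrates to L/2 = 3/2 over (0, 3).
∫_0^3 u² dx = 27/8, so ||u||_L² = 3*sqrt(6)/4.
∫_0^3 (u')² dx = 3*π^2/8, so ||u'||_L² = sqrt(6)*π/4.
Ratio ||u||_L² / ||u'||_L² = 3/π.
Sharp Poincaré constant on H^1_0(0, 3) is C_P = L/π = 3/π, achieved by sin(π/3·x).
This is the k = 1 eigenfunction (up to amplitude), so the ratio equals the sharp Poincaré constant exactly.


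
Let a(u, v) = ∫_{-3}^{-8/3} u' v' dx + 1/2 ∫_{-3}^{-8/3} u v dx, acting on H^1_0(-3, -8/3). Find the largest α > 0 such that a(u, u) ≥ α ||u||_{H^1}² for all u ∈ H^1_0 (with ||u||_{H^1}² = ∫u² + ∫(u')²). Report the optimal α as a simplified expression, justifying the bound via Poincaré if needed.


α = (1 + 18*π^2)/(2*(1 + 9*π^2))

Coercivity of a(·,·) on H^1_0(-3, -8/3) means a(u, u) ≥ α ||u||_{H^1}² for every u ∈ H^1_0.
The interval has length L = 1/3, and Poincaré/coercivity depend only on L. Here a(u, u) = ∫(u')² + (1/2)·∫u².
Here 0 < c = 1/2 < 1. The condition a(u,u) ≥ α||u||_{H^1}² reads (1−α)∫(u')² ≥ (α−c)∫u². Any admissible α is ≤ 1 (rapidly oscillating u have ∫u²/∫(u')² → 0), and α = 1 would force 0 ≥ (1−c)∫u², impossible since c < 1; so 1−α > 0. By the sharp Poincaré inequality on H^1_0 of an interval of length L, ∫(u')² ≥ (π/L)²∫u² with equality for the first sine mode sin(π(x−x₀)/L) (x₀ the left endpoint), so the inequality holds for all u iff (1−α)(π/L)² ≥ α − c, i.e. α ≤ ((π/L)² + c)/((π/L)² + 1) = (1 + c(L/π)²)/(1 + (L/π)²). With (π/L)² = 9*π^2 and c = 1/2, the largest admissible constant is α = ((π/L)² + c)/((π/L)² + 1).
Simplifying, α = (1 + 18*π^2)/(2*(1 + 9*π^2)).


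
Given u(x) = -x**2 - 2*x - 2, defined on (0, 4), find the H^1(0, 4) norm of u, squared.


||u||_{H^1}^2 = 4384/5

The H^1 norm (squared) on an interval (0, L) is
  ||u||_{H^1}^2 = ∫_0^L u(x)^2 dx + ∫_0^L u'(x)^2 dx.
Compute u'(x) = -2*x - 2.
Then u(x)^2 = x**4 + 4*x**3 + 8*x**2 + 8*x + 4 and u'(x)^2 = 4*x**2 + 8*x + 4.
Integrate each monomial from 0 to 4 using ∫_0^4 c·x^n dx = c·4^(n+1)/(n+1):
  ∫_0^4 u(x)^2 dx = ∫_0^4 (x^4 + 4*x^3 + 8*x^2 + 8*x + 4) dx. Term by term:
    ∫_0^4 x^4 dx = 1024/5;  ∫_0^4 4*x^3 dx = 256;  ∫_0^4 8*x^2 dx = 512/3;
    ∫_0^4 8*x dx = 64;  ∫_0^4 4 dx = 16.
  Sum: 1024/5 + 256 + 512/3 + 64 + 16 = 10672/15.
  ∫_0^4 u'(x)^2 dx = ∫_0^4 (4*x^2 + 8*x + 4) dx. Term by term:
    ∫_0^4 4*x^2 dx = 256/3;  ∫_0^4 8*x dx = 64;  ∫_0^4 4 dx = 16.
  Sum: 256/3 + 64 + 16 = 496/3.
Adding: ||u||_{H^1}^2 = 10672/15 + 496/3 = 4384/5.


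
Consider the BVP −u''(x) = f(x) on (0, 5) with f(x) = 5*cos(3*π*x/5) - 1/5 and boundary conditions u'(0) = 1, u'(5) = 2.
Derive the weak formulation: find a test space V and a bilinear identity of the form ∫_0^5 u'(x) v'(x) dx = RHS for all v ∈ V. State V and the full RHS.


V = H^1(0, 5) (v unrestricted at boundary; u is determined up to an additive constant); weak form: ∫_0^5 u'v' dx = ∫_0^5 (5*cos(3*π*x/5) - 1/5) v dx + 2·v(5) − v(0) for all v ∈ V.

Multiply both sides by a test function v and integrate from 0 to 5:
  ∫_0^5 −u''(x) v(x) dx = ∫_0^5 f(x) v(x) dx.
Integrate the LHS by parts once:
  ∫_0^5 −u'' v dx = −[u'(x) v(x)]_0^5 + ∫_0^5 u'(x) v'(x) dx.
Thus ∫_0^5 u'(x) v'(x) dx = ∫_0^5 f(x) v(x) dx + [u'(x) v(x)]_0^5.
Choose V so that boundary terms are either known or forced to vanish.
u has inhomogeneous Neumann u'(0) = 1, u'(5) = 2. [u' v]_0^5 = (2)·v(5) − (1)·v(0) = 2·v(5) − v(0). Take V = H^1(0, 5); boundary term becomes part of RHS.
Weak formulation: find u (satisfying any essential BC) such that ∫_0^5 u'(x) v'(x) dx = ∫_0^5 f v dx + 2·v(5) − v(0) for all v ∈ V (Neumann data are natural BCs: they enter the RHS as boundary terms).
Substituting f(x) = 5*cos(3*π*x/5) - 1/5, the right-hand side is ∫_0^5 (5*cos(3*π*x/5) - 1/5) v dx + 2·v(5) − v(0).
Compatibility check (pure Neumann): taking v ≡ 1 ∈ V gives 0 = ∫_0^5 f dx + (2) − (1), i.e. ∫_0^5 f dx must equal u'(0) − u'(5) = -1. Indeed ∫_0^5 (5*cos(3*π*x/5) - 1/5) dx = -1, so the data are compatible. The solution is then unique only up to an additive constant (fix it e.g. by requiring ∫_0^5 u dx = 0).


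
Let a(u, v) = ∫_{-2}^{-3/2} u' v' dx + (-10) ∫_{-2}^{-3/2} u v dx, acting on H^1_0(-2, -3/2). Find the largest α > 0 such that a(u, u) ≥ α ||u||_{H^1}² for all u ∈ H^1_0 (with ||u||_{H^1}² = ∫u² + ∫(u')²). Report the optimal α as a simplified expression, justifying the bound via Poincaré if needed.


α = 2*(-5 + 2*π^2)/(1 + 4*π^2)

Coercivity of a(·,·) on H^1_0(-2, -3/2) means a(u, u) ≥ α ||u||_{H^1}² for every u ∈ H^1_0.
The interval has length L = 1/2, and Poincaré/coercivity depend only on L. Here a(u, u) = ∫(u')² + (-10)·∫u².
Here c = -10 < 0 with |c| < (π/L)² = 4*π^2, so coercivity still holds. The condition a(u,u) ≥ α||u||_{H^1}² reads (1−α)∫(u')² ≥ (α−c)∫u². Any admissible α is ≤ 1 (rapidly oscillating u have ∫u²/∫(u')² → 0), and α = 1 would force 0 ≥ (1−c)∫u², impossible since c < 1; so 1−α > 0. By the sharp Poincaré inequality on H^1_0 of an interval of length L, ∫(u')² ≥ (π/L)²∫u² with equality for the first sine mode sin(π(x−x₀)/L) (x₀ the left endpoint), so the inequality holds for all u iff (1−α)(π/L)² ≥ α − c, i.e. α ≤ ((π/L)² + c)/((π/L)² + 1) = (1 + c(L/π)²)/(1 + (L/π)²). (Direct route, valid since c ≤ 0: Poincaré gives c∫u² ≥ c(L/π)²∫(u')², so a(u,u) ≥ (1 + c(L/π)²)∫(u')², while ||u||_{H^1}² ≤ (1 + (L/π)²)∫(u')²; dividing yields the same α.) With (π/L)² = 4*π^2 and c = -10, the largest admissible constant is α = ((π/L)² + c)/((π/L)² + 1).
Simplifying, α = 2*(-5 + 2*π^2)/(1 + 4*π^2).


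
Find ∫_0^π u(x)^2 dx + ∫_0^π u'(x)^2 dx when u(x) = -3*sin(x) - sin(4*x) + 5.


||u||_{H^1(0,π)}^2 = -60 + 85*π/2

u'(x) = -3*cos(x) - 4*cos(4*x).
Expand u² and (u')² and integrate term by term on (0, π), using: for integers n ≥ 1, ∫_0^π sin²(nx) dx = ∫_0^π cos²(nx) dx = π/2; for n ≠ n', ∫_0^π sin(nx)sin(n'x) dx = ∫_0^π cos(nx)cos(n'x) dx = 0; and by product-to-sum, ∫_0^π sin(nx)cos(n'x) dx = ½∫_0^π [sin((n+n')x) + sin((n−n')x)] dx, which is 0 when n+n' is even and 2n/(n²−n'²) when n+n' is odd (it need not vanish on (0, π)). For the constant mode: ∫_0^π 1 dx = π, ∫_0^π cos(nx) dx = 0, ∫_0^π sin(nx) dx = (1−(−1)^n)/n.
  u² squared terms: (5)²·∫1 dx = 25·π = 25*π;  (-1)²·∫sin(4x)² dx = 1·π/2 = π/2;  (-3)²·∫sin(x)² dx = 9·π/2 = 9*π/2.
  u² cross terms: 2·(5)·(-1)·∫1·sin(4x) dx = -10·(0) = 0;  2·(5)·(-3)·∫1·sin(x) dx = -30·(2) = -60;  2·(-1)·(-3)·∫sin(4x)·sin(x) dx = 6·(0) = 0.
  So ∫_0^π u² dx = 25*π + π/2 + 9*π/2 + 0 − 60 + 0 = -60 + 30*π.
  (u')² squared terms: (-4)²·∫cos(4x)² dx = 16·π/2 = 8*π;  (-3)²·∫cos(x)² dx = 9·π/2 = 9*π/2.
  (u')² cross terms: 2·(-4)·(-3)·∫cos(4x)·cos(x) dx = 24·(0) = 0.
  So ∫_0^π (u')² dx = 8*π + 9*π/2 + 0 = 25*π/2.
||u||_{H^1}^2 = (-60 + 30*π) + (25*π/2) = -60 + 85*π/2.
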